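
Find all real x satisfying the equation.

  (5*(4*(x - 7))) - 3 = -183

Step 1. [(5*(4*(x - 7))) - 3 = -183] 3 comes off first (add 3). So sub: 5*(4*(x - 7)) = -180.
Step 2. [5*(4*(x - 7)) = -180] LHS = 5·(…); ÷5 both sides ⇒ div: 4*(x - 7) = -36.
Step 3. [4*(x - 7) = -36] 4·(inner) — divide through by 4. So div: x - 7 = -9.
Step 4. [x - 7 = -9] -7 is outermost — add 7 both sides. So sub: x = -2.

Answer: x ∈ {-2}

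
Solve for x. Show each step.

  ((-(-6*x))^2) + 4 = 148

Step 1. [((-(-6*x))^2) + 4 = 148] subtract 4: x sits inside (… + 4) ⇒ sub: (-(-6*x))^2 = 144.
Step 2. [(-(-6*x))^2 = 144] 144 ≥ 0, LHS is (·)² — take ±√, so sqrt: -(-6*x) = 12 or -12.
Step 3. [-(-6*x) = 12 or -12] leading − — multiply by −1. So neg: -6*x = -12 or 12.
Step 4. [-6*x = -12 or 12] -6 out front; divide by -6. So div: x = 2 or -2.

Answer: x ∈ {-2, 2}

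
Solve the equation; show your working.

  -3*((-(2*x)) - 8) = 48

Step 1. [-3*((-(2*x)) - 8) = 48] -3 out front; divide by -3. So div: (-(2*x)) - 8 = -16.
Step 2. [(-(2*x)) - 8 = -16] -8 is outermost — add 8 both sides. So sub: -(2*x) = -8.
Step 3. [-(2*x) = -8] LHS negated; negate both sides, so neg: 2*x = 8.
Step 4. [2*x = 8] LHS = 2·(…); ÷2 both sides, so div: x = 4.

Answer: x ∈ {4}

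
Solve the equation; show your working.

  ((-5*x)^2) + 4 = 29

Step 1. [((-5*x)^2) + 4 = 29] +4 is outermost — subtract 4 both sides, so sub: (-5*x)^2 = 25.
Step 2. [(-5*x)^2 = 25] √ both sides: 25 ≥ 0 gives two branches ⇒ sqrt: -5*x = 5 or -5.
Step 3. [-5*x = 5 or -5] -5·(inner) — divide through by -5 ⇒ div: x = -1 or 1.

Answer: x ∈ {-1, 1}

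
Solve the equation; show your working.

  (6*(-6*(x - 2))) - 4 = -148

Step 1. [(6*(-6*(x - 2))) - 4 = -148] add 4: x sits inside (… - 4) ⇒ sub: 6*(-6*(x - 2)) = -144.
Step 2. [6*(-6*(x - 2)) = -144] 6·(inner) — divide through by 6 ⇒ div: -6*(x - 2) = -24.
Step 3. [-6*(x - 2) = -24] divide by the outer -6 ⇒ div: x - 2 = 4.
Step 4. [x - 2 = 4] -2 is outermost — add 2 both sides. So sub: x = 6.

Answer: x ∈ {6}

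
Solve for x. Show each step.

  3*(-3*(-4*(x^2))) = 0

Step 1. [3*(-3*(-4*(x^2))) = 0] 3·(inner) — divide through by 3, so div: -3*(-4*(x^2)) = 0.
Step 2. [-3*(-4*(x^2)) = 0] LHS = -3·(…); ÷-3 both sides ⇒ div: -4*(x^2) = 0.
Step 3. [-4*(x^2) = 0] divide by the outer -4. So div: x^2 = 0.
Step 4. [x^2 = 0] LHS squared, RHS 0 ≥ 0: apply √ (±). So sqrt: x = 0.

Answer: x ∈ {0}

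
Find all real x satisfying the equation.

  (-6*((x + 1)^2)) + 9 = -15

Step 1. [(-6*((x + 1)^2)) + 9 = -15] +9 is outermost — subtract 9 both sides. So sub: -6*((x + 1)^2) = -24.
Step 2. [-6*((x + 1)^2) = -24] LHS = -6·(…); ÷-6 both sides. So div: (x + 1)^2 = 4.
Step 3. [(x + 1)^2 = 4] √ both sides: 4 ≥ 0 gives two branches. So sqrt: x + 1 = 2 or -2.
Step 4. [x + 1 = 2 or -2] the outer +1 inverts by subtracting 1 ⇒ sub: x = 1 or -3.

Answer: x ∈ {-3, 1}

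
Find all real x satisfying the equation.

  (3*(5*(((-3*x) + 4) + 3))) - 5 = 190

Step 1. [(3*(5*(((-3*x) + 4) + 3))) - 5 = 190] the outer -5 inverts by adding 5, so sub: 3*(5*(((-3*x) + 4) + 3)) = 195.
Step 2. [3*(5*(((-3*x) + 4) + 3)) = 195] divide by the outer 3. So div: 5*(((-3*x) + 4) + 3) = 65.
Step 3. [5*(((-3*x) + 4) + 3) = 65] leading coefficient 5: divide by 5 ⇒ div: ((-3*x) + 4) + 3 = 13.
Step 4. [((-3*x) + 4) + 3 = 13] +3 is outermost — subtract 3 both sides. So sub: (-3*x) + 4 = 10.
Step 5. [(-3*x) + 4 = 10] peel the +4: subtract 4 from each side ⇒ sub: -3*x = 6.
Step 6. [-3*x = 6] divide by the outer -3. So div: x = -2.

Answer: x ∈ {-2}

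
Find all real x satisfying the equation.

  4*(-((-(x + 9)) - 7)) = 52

Step 1. [4*(-((-(x + 9)) - 7)) = 52] LHS = 4·(…); ÷4 both sides. So div: -((-(x + 9)) - 7) = 13.
Step 2. [-((-(x + 9)) - 7) = 13] leading − — multiply by −1, so neg: (-(x + 9)) - 7 = -13.
Step 3. [(-(x + 9)) - 7 = -13] the outer -7 inverts by adding 7, so sub: -(x + 9) = -6.
Step 4. [-(x + 9) = -6] leading − — multiply by −1 ⇒ neg: x + 9 = 6.
Step 5. [x + 9 = 6] the outer +9 inverts by subtracting 9 ⇒ sub: x = -3.

Answer: x ∈ {-3}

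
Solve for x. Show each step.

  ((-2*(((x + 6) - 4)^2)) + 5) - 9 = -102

Step 1. [((-2*(((x + 6) - 4)^2)) + 5) - 9 = -102] peel the -9: add 9 from each side ⇒ sub: (-2*(((x + 6) - 4)^2)) + 5 = -93.
Step 2. [(-2*(((x + 6) - 4)^2)) + 5 = -93] subtract 5: x sits inside (… + 5) ⇒ sub: -2*(((x + 6) - 4)^2) = -98.
Step 3. [-2*(((x + 6) - 4)^2) = -98] LHS = -2·(…); ÷-2 both sides ⇒ div: ((x + 6) - 4)^2 = 49.
Step 4. [((x + 6) - 4)^2 = 49] 49 ≥ 0, LHS is (·)² — take ±√, so sqrt: (x + 6) - 4 = 7 or -7.
Step 5. [(x + 6) - 4 = 7 or -7] the outer -4 inverts by adding 4, so sub: x + 6 = 11 or -3.
Step 6. [x + 6 = 11 or -3] peel the +6: subtract 6 from each side, so sub: x = 5 or -9.

Answer: x ∈ {-9, 5}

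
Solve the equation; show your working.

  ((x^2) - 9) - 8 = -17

Step 1. [((x^2) - 9) - 8 = -17] add 8: x sits inside (… - 8) ⇒ sub: (x^2) - 9 = -9.
Step 2. [(x^2) - 9 = -9] 9 comes off first (add 9), so sub: x^2 = 0.
Step 3. [x^2 = 0] LHS squared, RHS 0 ≥ 0: apply √ (±) ⇒ sqrt: x = 0.

Answer: x ∈ {0}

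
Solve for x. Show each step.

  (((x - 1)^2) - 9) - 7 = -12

Step 1. [(((x - 1)^2) - 9) - 7 = -12] -7 is outermost — add 7 both sides. So sub: ((x - 1)^2) - 9 = -5.
Step 2. [((x - 1)^2) - 9 = -5] 9 comes off first (add 9) ⇒ sub: (x - 1)^2 = 4.
Step 3. [(x - 1)^2 = 4] 4 ≥ 0, LHS is (·)² — take ±√ ⇒ sqrt: x - 1 = 2 or -2.
Step 4. [x - 1 = 2 or -2] -1 is outermost — add 1 both sides ⇒ sub: x = 3 or -1.

Answer: x ∈ {-1, 3}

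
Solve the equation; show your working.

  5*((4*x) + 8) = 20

Step 1. [5*((4*x) + 8) = 20] divide by the outer 5 ⇒ div: (4*x) + 8 = 4.
Step 2. [(4*x) + 8 = 4] the outer +8 inverts by subtracting 8. So sub: 4*x = -4.
Step 3. [4*x = -4] LHS = 4·(…); ÷4 both sides ⇒ div: x = -1.

Answer: x ∈ {-1}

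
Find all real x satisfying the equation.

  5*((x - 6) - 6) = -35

Step 1. [5*((x - 6) - 6) = -35] 5 out front; divide by 5. So div: (x - 6) - 6 = -7.
Step 2. [(x - 6) - 6 = -7] the outer -6 inverts by adding 6, so sub: x - 6 = -1.
Step 3. [x - 6 = -1] -6 is outermost — add 6 both sides, so sub: x = 5.

Answer: x ∈ {5}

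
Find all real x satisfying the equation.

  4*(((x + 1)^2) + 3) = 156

Step 1. [4*(((x + 1)^2) + 3) = 156] LHS = 4·(…); ÷4 both sides ⇒ div: ((x + 1)^2) + 3 = 39.
Step 2. [((x + 1)^2) + 3 = 39] 3 comes off first (subtract 3), so sub: (x + 1)^2 = 36.
Step 3. [(x + 1)^2 = 36] √ both sides: 36 ≥ 0 gives two branches, so sqrt: x + 1 = 6 or -6.
Step 4. [x + 1 = 6 or -6] peel the +1: subtract 1 from each side. So sub: x = 5 or -7.

Answer: x ∈ {-7, 5}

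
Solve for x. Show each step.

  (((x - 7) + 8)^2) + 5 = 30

Step 1. [(((x - 7) + 8)^2) + 5 = 30] peel the +5: subtract 5 from each side ⇒ sub: ((x - 7) + 8)^2 = 25.
Step 2. [((x - 7) + 8)^2 = 25] √ both sides: 25 ≥ 0 gives two branches, so sqrt: (x - 7) + 8 = 5 or -5.
Step 3. [(x - 7) + 8 = 5 or -5] peel the +8: subtract 8 from each side. So sub: x - 7 = -3 or -13.
Step 4. [x - 7 = -3 or -13] -7 is outermost — add 7 both sides ⇒ sub: x = 4 or -6.

Answer: x ∈ {-6, 4}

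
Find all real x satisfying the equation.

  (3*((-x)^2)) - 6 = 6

Step 1. [(3*((-x)^2)) - 6 = 6] the outer -6 inverts by adding 6, so sub: 3*((-x)^2) = 12.
Step 2. [3*((-x)^2) = 12] LHS = 3·(…); ÷3 both sides, so div: (-x)^2 = 4.
Step 3. [(-x)^2 = 4] √ both sides: 4 ≥ 0 gives two branches, so sqrt: -x = 2 or -2.
Step 4. [-x = 2 or -2] LHS negated; negate both sides. So neg: x = -2 or 2.

Answer: x ∈ {-2, 2}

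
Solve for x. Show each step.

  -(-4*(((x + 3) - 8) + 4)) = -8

Step 1. [-(-4*(((x + 3) - 8) + 4)) = -8] flip signs both sides ⇒ neg: -4*(((x + 3) - 8) + 4) = 8.
Step 2. [-4*(((x + 3) - 8) + 4) = 8] leading coefficient -4: divide by -4. So div: ((x + 3) - 8) + 4 = -2.
Step 3. [((x + 3) - 8) + 4 = -2] the outer +4 inverts by subtracting 4 ⇒ sub: (x + 3) - 8 = -6.
Step 4. [(x + 3) - 8 = -6] 8 comes off first (add 8) ⇒ sub: x + 3 = 2.
Step 5. [x + 3 = 2] 3 comes off first (subtract 3) ⇒ sub: x = -1.

Answer: x ∈ {-1}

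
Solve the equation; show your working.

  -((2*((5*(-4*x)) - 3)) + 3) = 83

Step 1. [-((2*((5*(-4*x)) - 3)) + 3) = 83] leading − — multiply by −1, so neg: (2*((5*(-4*x)) - 3)) + 3 = -83.
Step 2. [(2*((5*(-4*x)) - 3)) + 3 = -83] subtract 3: x sits inside (… + 3), so sub: 2*((5*(-4*x)) - 3) = -86.
Step 3. [2*((5*(-4*x)) - 3) = -86] 2·(inner) — divide through by 2. So div: (5*(-4*x)) - 3 = -43.
Step 4. [(5*(-4*x)) - 3 = -43] add 3: x sits inside (… - 3), so sub: 5*(-4*x) = -40.
Step 5. [5*(-4*x) = -40] 5 out front; divide by 5. So div: -4*x = -8.
Step 6. [-4*x = -8] leading coefficient -4: divide by -4 ⇒ div: x = 2.

Answer: x ∈ {2}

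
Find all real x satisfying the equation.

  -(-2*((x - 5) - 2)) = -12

Step 1. [-(-2*((x - 5) - 2)) = -12] flip signs both sides. So neg: -2*((x - 5) - 2) = 12.
Step 2. [-2*((x - 5) - 2) = 12] -2·(inner) — divide through by -2 ⇒ div: (x - 5) - 2 = -6.
Step 3. [(x - 5) - 2 = -6] the outer -2 inverts by adding 2, so sub: x - 5 = -4.
Step 4. [x - 5 = -4] peel the -5: add 5 from each side. So sub: x = 1.

Answer: x ∈ {1}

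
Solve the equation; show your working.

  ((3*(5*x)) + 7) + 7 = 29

Step 1. [((3*(5*x)) + 7) + 7 = 29] peel the +7: subtract 7 from each side. So sub: (3*(5*x)) + 7 = 22.
Step 2. [(3*(5*x)) + 7 = 22] peel the +7: subtract 7 from each side ⇒ sub: 3*(5*x) = 15.
Step 3. [3*(5*x) = 15] 3·(inner) — divide through by 3, so div: 5*x = 5.
Step 4. [5*x = 5] divide by the outer 5. So div: x = 1.

Answer: x ∈ {1}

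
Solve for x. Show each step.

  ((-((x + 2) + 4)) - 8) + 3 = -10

Step 1. [((-((x + 2) + 4)) - 8) + 3 = -10] the outer +3 inverts by subtracting 3. So sub: (-((x + 2) + 4)) - 8 = -13.
Step 2. [(-((x + 2) + 4)) - 8 = -13] add 8: x sits inside (… - 8). So sub: -((x + 2) + 4) = -5.
Step 3. [-((x + 2) + 4) = -5] leading − — multiply by −1. So neg: (x + 2) + 4 = 5.
Step 4. [(x + 2) + 4 = 5] subtract 4: x sits inside (… + 4), so sub: x + 2 = 1.
Step 5. [x + 2 = 1] +2 is outermost — subtract 2 both sides ⇒ sub: x = -1.

Answer: x ∈ {-1}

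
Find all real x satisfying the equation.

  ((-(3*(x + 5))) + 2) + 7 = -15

Step 1. [((-(3*(x + 5))) + 2) + 7 = -15] peel the +7: subtract 7 from each side. So sub: (-(3*(x + 5))) + 2 = -22.
Step 2. [(-(3*(x + 5))) + 2 = -22] +2 is outermost — subtract 2 both sides, so sub: -(3*(x + 5)) = -24.
Step 3. [-(3*(x + 5)) = -24] LHS negated; negate both sides ⇒ neg: 3*(x + 5) = 24.
Step 4. [3*(x + 5) = 24] 3·(inner) — divide through by 3, so div: x + 5 = 8.
Step 5. [x + 5 = 8] 5 comes off first (subtract 5). So sub: x = 3.

Answer: x ∈ {3}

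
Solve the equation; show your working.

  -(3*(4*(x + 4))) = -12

Step 1. [-(3*(4*(x + 4))) = -12] flip signs both sides, so neg: 3*(4*(x + 4)) = 12.
Step 2. [3*(4*(x + 4)) = 12] leading coefficient 3: divide by 3. So div: 4*(x + 4) = 4.
Step 3. [4*(x + 4) = 4] LHS = 4·(…); ÷4 both sides, so div: x + 4 = 1.
Step 4. [x + 4 = 1] subtract 4: x sits inside (… + 4). So sub: x = -3.

Answer: x ∈ {-3}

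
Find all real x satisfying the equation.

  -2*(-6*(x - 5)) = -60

Step 1. [-2*(-6*(x - 5)) = -60] -2·(inner) — divide through by -2. So div: -6*(x - 5) = 30.
Step 2. [-6*(x - 5) = 30] leading coefficient -6: divide by -6. So div: x - 5 = -5.
Step 3. [x - 5 = -5] 5 comes off first (add 5), so sub: x = 0.

Answer: x ∈ {0}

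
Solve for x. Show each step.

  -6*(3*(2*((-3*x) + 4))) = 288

Step 1. [-6*(3*(2*((-3*x) + 4))) = 288] divide by the outer -6. So div: 3*(2*((-3*x) + 4)) = -48.
Step 2. [3*(2*((-3*x) + 4)) = -48] leading coefficient 3: divide by 3. So div: 2*((-3*x) + 4) = -16.
Step 3. [2*((-3*x) + 4) = -16] LHS = 2·(…); ÷2 both sides. So div: (-3*x) + 4 = -8.
Step 4. [(-3*x) + 4 = -8] peel the +4: subtract 4 from each side ⇒ sub: -3*x = -12.
Step 5. [-3*x = -12] -3·(inner) — divide through by -3. So div: x = 4.

Answer: x ∈ {4}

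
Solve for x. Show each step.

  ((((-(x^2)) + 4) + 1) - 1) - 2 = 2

Step 1. [((((-(x^2)) + 4) + 1) - 1) - 2 = 2] peel the -2: add 2 from each side, so sub: (((-(x^2)) + 4) + 1) - 1 = 4.
Step 2. [(((-(x^2)) + 4) + 1) - 1 = 4] peel the -1: add 1 from each side ⇒ sub: ((-(x^2)) + 4) + 1 = 5.
Step 3. [((-(x^2)) + 4) + 1 = 5] peel the +1: subtract 1 from each side ⇒ sub: (-(x^2)) + 4 = 4.
Step 4. [(-(x^2)) + 4 = 4] +4 is outermost — subtract 4 both sides ⇒ sub: -(x^2) = 0.
Step 5. [-(x^2) = 0] flip signs both sides, so neg: x^2 = 0.
Step 6. [x^2 = 0] LHS squared, RHS 0 ≥ 0: apply √ (±) ⇒ sqrt: x = 0.

Answer: x ∈ {0}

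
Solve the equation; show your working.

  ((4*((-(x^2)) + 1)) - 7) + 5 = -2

Step 1. [((4*((-(x^2)) + 1)) - 7) + 5 = -2] +5 is outermost — subtract 5 both sides. So sub: (4*((-(x^2)) + 1)) - 7 = -7.
Step 2. [(4*((-(x^2)) + 1)) - 7 = -7] the outer -7 inverts by adding 7 ⇒ sub: 4*((-(x^2)) + 1) = 0.
Step 3. [4*((-(x^2)) + 1) = 0] 4·(inner) — divide through by 4, so div: (-(x^2)) + 1 = 0.
Step 4. [(-(x^2)) + 1 = 0] the outer +1 inverts by subtracting 1 ⇒ sub: -(x^2) = -1.
Step 5. [-(x^2) = -1] leading − — multiply by −1 ⇒ neg: x^2 = 1.
Step 6. [x^2 = 1] √ both sides: 1 ≥ 0 gives two branches, so sqrt: x = 1 or -1.

Answer: x ∈ {-1, 1}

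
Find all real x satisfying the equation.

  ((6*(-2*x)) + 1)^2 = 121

Step 1. [((6*(-2*x)) + 1)^2 = 121] 121 ≥ 0, LHS is (·)² — take ±√ ⇒ sqrt: (6*(-2*x)) + 1 = 11 or -11.
Step 2. [(6*(-2*x)) + 1 = 11 or -11] +1 is outermost — subtract 1 both sides, so sub: 6*(-2*x) = 10 or -12.
Step 3. [6*(-2*x) = 10 or -12] 6·(inner) — divide through by 6, so div: -2*x = 5/3 or -2.
Step 4. [-2*x = 5/3 or -2] -2 out front; divide by -2. So div: x = -5/6 or 1.

Answer: x ∈ {-5/6, 1}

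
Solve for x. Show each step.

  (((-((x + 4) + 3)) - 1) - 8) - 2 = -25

Step 1. [(((-((x + 4) + 3)) - 1) - 8) - 2 = -25] 2 comes off first (add 2). So sub: ((-((x + 4) + 3)) - 1) - 8 = -23.
Step 2. [((-((x + 4) + 3)) - 1) - 8 = -23] 8 comes off first (add 8) ⇒ sub: (-((x + 4) + 3)) - 1 = -15.
Step 3. [(-((x + 4) + 3)) - 1 = -15] add 1: x sits inside (… - 1). So sub: -((x + 4) + 3) = -14.
Step 4. [-((x + 4) + 3) = -14] LHS negated; negate both sides ⇒ neg: (x + 4) + 3 = 14.
Step 5. [(x + 4) + 3 = 14] peel the +3: subtract 3 from each side. So sub: x + 4 = 11.
Step 6. [x + 4 = 11] the outer +4 inverts by subtracting 4 ⇒ sub: x = 7.

Answer: x ∈ {7}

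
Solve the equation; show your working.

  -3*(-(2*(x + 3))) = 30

Step 1. [-3*(-(2*(x + 3))) = 30] LHS = -3·(…); ÷-3 both sides ⇒ div: -(2*(x + 3)) = -10.
Step 2. [-(2*(x + 3)) = -10] flip signs both sides ⇒ neg: 2*(x + 3) = 10.
Step 3. [2*(x + 3) = 10] divide by the outer 2. So div: x + 3 = 5.
Step 4. [x + 3 = 5] +3 is outermost — subtract 3 both sides. So sub: x = 2.

Answer: x ∈ {2}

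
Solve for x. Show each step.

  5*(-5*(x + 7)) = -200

Step 1. [5*(-5*(x + 7)) = -200] 5·(inner) — divide through by 5, so div: -5*(x + 7) = -40.
Step 2. [-5*(x + 7) = -40] -5·(inner) — divide through by -5 ⇒ div: x + 7 = 8.
Step 3. [x + 7 = 8] +7 is outermost — subtract 7 both sides, so sub: x = 1.

Answer: x ∈ {1}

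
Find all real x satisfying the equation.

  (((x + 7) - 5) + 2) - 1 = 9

Step 1. [(((x + 7) - 5) + 2) - 1 = 9] -1 is outermost — add 1 both sides ⇒ sub: ((x + 7) - 5) + 2 = 10.
Step 2. [((x + 7) - 5) + 2 = 10] +2 is outermost — subtract 2 both sides ⇒ sub: (x + 7) - 5 = 8.
Step 3. [(x + 7) - 5 = 8] -5 is outermost — add 5 both sides. So sub: x + 7 = 13.
Step 4. [x + 7 = 13] 7 comes off first (subtract 7) ⇒ sub: x = 6.

Answer: x ∈ {6}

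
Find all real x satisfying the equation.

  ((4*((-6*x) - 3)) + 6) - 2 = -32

Step 1. [((4*((-6*x) - 3)) + 6) - 2 = -32] add 2: x sits inside (… - 2) ⇒ sub: (4*((-6*x) - 3)) + 6 = -30.
Step 2. [(4*((-6*x) - 3)) + 6 = -30] 6 comes off first (subtract 6). So sub: 4*((-6*x) - 3) = -36.
Step 3. [4*((-6*x) - 3) = -36] divide by the outer 4. So div: (-6*x) - 3 = -9.
Step 4. [(-6*x) - 3 = -9] add 3: x sits inside (… - 3) ⇒ sub: -6*x = -6.
Step 5. [-6*x = -6] leading coefficient -6: divide by -6, so div: x = 1.

Answer: x ∈ {1}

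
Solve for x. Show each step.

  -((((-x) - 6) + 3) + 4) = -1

Step 1. [-((((-x) - 6) + 3) + 4) = -1] leading − — multiply by −1 ⇒ neg: (((-x) - 6) + 3) + 4 = 1.
Step 2. [(((-x) - 6) + 3) + 4 = 1] the outer +4 inverts by subtracting 4. So sub: ((-x) - 6) + 3 = -3.
Step 3. [((-x) - 6) + 3 = -3] the outer +3 inverts by subtracting 3, so sub: (-x) - 6 = -6.
Step 4. [(-x) - 6 = -6] the outer -6 inverts by adding 6 ⇒ sub: -x = 0.
Step 5. [-x = 0] leading − — multiply by −1, so neg: x = 0.

Answer: x ∈ {0}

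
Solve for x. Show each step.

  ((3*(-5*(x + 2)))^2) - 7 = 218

Step 1. [((3*(-5*(x + 2)))^2) - 7 = 218] add 7: x sits inside (… - 7). So sub: (3*(-5*(x + 2)))^2 = 225.
Step 2. [(3*(-5*(x + 2)))^2 = 225] √ both sides: 225 ≥ 0 gives two branches. So sqrt: 3*(-5*(x + 2)) = 15 or -15.
Step 3. [3*(-5*(x + 2)) = 15 or -15] leading coefficient 3: divide by 3. So div: -5*(x + 2) = 5 or -5.
Step 4. [-5*(x + 2) = 5 or -5] divide by the outer -5. So div: x + 2 = -1 or 1.
Step 5. [x + 2 = -1 or 1] subtract 2: x sits inside (… + 2), so sub: x = -3 or -1.

Answer: x ∈ {-3, -1}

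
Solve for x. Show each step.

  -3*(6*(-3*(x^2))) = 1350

Step 1. [-3*(6*(-3*(x^2))) = 1350] -3·(inner) — divide through by -3. So div: 6*(-3*(x^2)) = -450.
Step 2. [6*(-3*(x^2)) = -450] LHS = 6·(…); ÷6 both sides. So div: -3*(x^2) = -75.
Step 3. [-3*(x^2) = -75] -3·(inner) — divide through by -3, so div: x^2 = 25.
Step 4. [x^2 = 25] √ both sides: 25 ≥ 0 gives two branches, so sqrt: x = 5 or -5.

Answer: x ∈ {-5, 5}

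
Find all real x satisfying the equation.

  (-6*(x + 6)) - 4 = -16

Step 1. [(-6*(x + 6)) - 4 = -16] 4 comes off first (add 4) ⇒ sub: -6*(x + 6) = -12.
Step 2. [-6*(x + 6) = -12] -6 out front; divide by -6 ⇒ div: x + 6 = 2.
Step 3. [x + 6 = 2] +6 is outermost — subtract 6 both sides. So sub: x = -4.

Answer: x ∈ {-4}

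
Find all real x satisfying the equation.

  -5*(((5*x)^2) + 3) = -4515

Step 1. [-5*(((5*x)^2) + 3) = -4515] -5·(inner) — divide through by -5. So div: ((5*x)^2) + 3 = 903.
Step 2. [((5*x)^2) + 3 = 903] 3 comes off first (subtract 3), so sub: (5*x)^2 = 900.
Step 3. [(5*x)^2 = 900] LHS squared, RHS 900 ≥ 0: apply √ (±), so sqrt: 5*x = 30 or -30.
Step 4. [5*x = 30 or -30] divide by the outer 5, so div: x = 6 or -6.

Answer: x ∈ {-6, 6}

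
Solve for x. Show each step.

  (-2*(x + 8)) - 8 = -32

Step 1. [(-2*(x + 8)) - 8 = -32] 8 comes off first (add 8), so sub: -2*(x + 8) = -24.
Step 2. [-2*(x + 8) = -24] -2·(inner) — divide through by -2 ⇒ div: x + 8 = 12.
Step 3. [x + 8 = 12] 8 comes off first (subtract 8). So sub: x = 4.

Answer: x ∈ {4}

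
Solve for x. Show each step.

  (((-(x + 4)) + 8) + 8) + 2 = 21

Step 1. [(((-(x + 4)) + 8) + 8) + 2 = 21] the outer +2 inverts by subtracting 2, so sub: ((-(x + 4)) + 8) + 8 = 19.
Step 2. [((-(x + 4)) + 8) + 8 = 19] +8 is outermost — subtract 8 both sides ⇒ sub: (-(x + 4)) + 8 = 11.
Step 3. [(-(x + 4)) + 8 = 11] subtract 8: x sits inside (… + 8). So sub: -(x + 4) = 3.
Step 4. [-(x + 4) = 3] leading − — multiply by −1. So neg: x + 4 = -3.
Step 5. [x + 4 = -3] 4 comes off first (subtract 4), so sub: x = -7.

Answer: x ∈ {-7}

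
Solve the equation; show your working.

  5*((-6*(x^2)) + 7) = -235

Step 1. [5*((-6*(x^2)) + 7) = -235] leading coefficient 5: divide by 5, so div: (-6*(x^2)) + 7 = -47.
Step 2. [(-6*(x^2)) + 7 = -47] the outer +7 inverts by subtracting 7, so sub: -6*(x^2) = -54.
Step 3. [-6*(x^2) = -54] leading coefficient -6: divide by -6. So div: x^2 = 9.
Step 4. [x^2 = 9] LHS squared, RHS 9 ≥ 0: apply √ (±). So sqrt: x = 3 or -3.

Answer: x ∈ {-3, 3}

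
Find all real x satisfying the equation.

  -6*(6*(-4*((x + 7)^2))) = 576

Step 1. [-6*(6*(-4*((x + 7)^2))) = 576] leading coefficient -6: divide by -6, so div: 6*(-4*((x + 7)^2)) = -96.
Step 2. [6*(-4*((x + 7)^2)) = -96] divide by the outer 6 ⇒ div: -4*((x + 7)^2) = -16.
Step 3. [-4*((x + 7)^2) = -16] divide by the outer -4, so div: (x + 7)^2 = 4.
Step 4. [(x + 7)^2 = 4] LHS squared, RHS 4 ≥ 0: apply √ (±), so sqrt: x + 7 = 2 or -2.
Step 5. [x + 7 = 2 or -2] the outer +7 inverts by subtracting 7. So sub: x = -5 or -9.

Answer: x ∈ {-9, -5}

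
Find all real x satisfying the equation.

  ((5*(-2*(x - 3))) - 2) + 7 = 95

Step 1. [((5*(-2*(x - 3))) - 2) + 7 = 95] the outer +7 inverts by subtracting 7, so sub: (5*(-2*(x - 3))) - 2 = 88.
Step 2. [(5*(-2*(x - 3))) - 2 = 88] peel the -2: add 2 from each side. So sub: 5*(-2*(x - 3)) = 90.
Step 3. [5*(-2*(x - 3)) = 90] 5 out front; divide by 5 ⇒ div: -2*(x - 3) = 18.
Step 4. [-2*(x - 3) = 18] divide by the outer -2. So div: x - 3 = -9.
Step 5. [x - 3 = -9] add 3: x sits inside (… - 3), so sub: x = -6.

Answer: x ∈ {-6}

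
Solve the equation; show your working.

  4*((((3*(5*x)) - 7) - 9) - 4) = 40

Step 1. [4*((((3*(5*x)) - 7) - 9) - 4) = 40] 4·(inner) — divide through by 4 ⇒ div: (((3*(5*x)) - 7) - 9) - 4 = 10.
Step 2. [(((3*(5*x)) - 7) - 9) - 4 = 10] 4 comes off first (add 4), so sub: ((3*(5*x)) - 7) - 9 = 14.
Step 3. [((3*(5*x)) - 7) - 9 = 14] the outer -9 inverts by adding 9. So sub: (3*(5*x)) - 7 = 23.
Step 4. [(3*(5*x)) - 7 = 23] the outer -7 inverts by adding 7, so sub: 3*(5*x) = 30.
Step 5. [3*(5*x) = 30] divide by the outer 3 ⇒ div: 5*x = 10.
Step 6. [5*x = 10] 5·(inner) — divide through by 5 ⇒ div: x = 2.

Answer: x ∈ {2}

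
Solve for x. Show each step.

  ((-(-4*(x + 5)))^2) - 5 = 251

Step 1. [((-(-4*(x + 5)))^2) - 5 = 251] peel the -5: add 5 from each side. So sub: (-(-4*(x + 5)))^2 = 256.
Step 2. [(-(-4*(x + 5)))^2 = 256] 256 ≥ 0, LHS is (·)² — take ±√, so sqrt: -(-4*(x + 5)) = 16 or -16.
Step 3. [-(-4*(x + 5)) = 16 or -16] LHS negated; negate both sides. So neg: -4*(x + 5) = -16 or 16.
Step 4. [-4*(x + 5) = -16 or 16] leading coefficient -4: divide by -4. So div: x + 5 = 4 or -4.
Step 5. [x + 5 = 4 or -4] 5 comes off first (subtract 5) ⇒ sub: x = -1 or -9.

Answer: x ∈ {-9, -1}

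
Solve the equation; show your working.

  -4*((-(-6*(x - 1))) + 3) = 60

Step 1. [-4*((-(-6*(x - 1))) + 3) = 60] -4 out front; divide by -4 ⇒ div: (-(-6*(x - 1))) + 3 = -15.
Step 2. [(-(-6*(x - 1))) + 3 = -15] +3 is outermost — subtract 3 both sides, so sub: -(-6*(x - 1)) = -18.
Step 3. [-(-6*(x - 1)) = -18] flip signs both sides. So neg: -6*(x - 1) = 18.
Step 4. [-6*(x - 1) = 18] -6 out front; divide by -6 ⇒ div: x - 1 = -3.
Step 5. [x - 1 = -3] -1 is outermost — add 1 both sides ⇒ sub: x = -2.

Answer: x ∈ {-2}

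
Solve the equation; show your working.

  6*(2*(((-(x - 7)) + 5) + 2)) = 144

Step 1. [6*(2*(((-(x - 7)) + 5) + 2)) = 144] 6·(inner) — divide through by 6, so div: 2*(((-(x - 7)) + 5) + 2) = 24.
Step 2. [2*(((-(x - 7)) + 5) + 2) = 24] leading coefficient 2: divide by 2 ⇒ div: ((-(x - 7)) + 5) + 2 = 12.
Step 3. [((-(x - 7)) + 5) + 2 = 12] +2 is outermost — subtract 2 both sides, so sub: (-(x - 7)) + 5 = 10.
Step 4. [(-(x - 7)) + 5 = 10] +5 is outermost — subtract 5 both sides. So sub: -(x - 7) = 5.
Step 5. [-(x - 7) = 5] LHS negated; negate both sides. So neg: x - 7 = -5.
Step 6. [x - 7 = -5] add 7: x sits inside (… - 7) ⇒ sub: x = 2.

Answer: x ∈ {2}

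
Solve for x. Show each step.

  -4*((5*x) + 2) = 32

Step 1. [-4*((5*x) + 2) = 32] -4·(inner) — divide through by -4 ⇒ div: (5*x) + 2 = -8.
Step 2. [(5*x) + 2 = -8] subtract 2: x sits inside (… + 2), so sub: 5*x = -10.
Step 3. [5*x = -10] 5·(inner) — divide through by 5, so div: x = -2.

Answer: x ∈ {-2}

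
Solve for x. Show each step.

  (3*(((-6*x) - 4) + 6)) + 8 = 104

Step 1. [(3*(((-6*x) - 4) + 6)) + 8 = 104] +8 is outermost — subtract 8 both sides ⇒ sub: 3*(((-6*x) - 4) + 6) = 96.
Step 2. [3*(((-6*x) - 4) + 6) = 96] 3 out front; divide by 3, so div: ((-6*x) - 4) + 6 = 32.
Step 3. [((-6*x) - 4) + 6 = 32] subtract 6: x sits inside (… + 6), so sub: (-6*x) - 4 = 26.
Step 4. [(-6*x) - 4 = 26] 4 comes off first (add 4). So sub: -6*x = 30.
Step 5. [-6*x = 30] LHS = -6·(…); ÷-6 both sides ⇒ div: x = -5.

Answer: x ∈ {-5}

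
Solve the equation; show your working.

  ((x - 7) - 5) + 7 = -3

Step 1. [((x - 7) - 5) + 7 = -3] the outer +7 inverts by subtracting 7 ⇒ sub: (x - 7) - 5 = -10.
Step 2. [(x - 7) - 5 = -10] add 5: x sits inside (… - 5). So sub: x - 7 = -5.
Step 3. [x - 7 = -5] add 7: x sits inside (… - 7). So sub: x = 2.

Answer: x ∈ {2}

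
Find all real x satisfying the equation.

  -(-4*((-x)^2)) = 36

Step 1. [-(-4*((-x)^2)) = 36] LHS negated; negate both sides, so neg: -4*((-x)^2) = -36.
Step 2. [-4*((-x)^2) = -36] LHS = -4·(…); ÷-4 both sides, so div: (-x)^2 = 9.
Step 3. [(-x)^2 = 9] LHS squared, RHS 9 ≥ 0: apply √ (±), so sqrt: -x = 3 or -3.
Step 4. [-x = 3 or -3] flip signs both sides ⇒ neg: x = -3 or 3.

Answer: x ∈ {-3, 3}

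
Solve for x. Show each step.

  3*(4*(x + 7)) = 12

Step 1. [3*(4*(x + 7)) = 12] leading coefficient 3: divide by 3. So div: 4*(x + 7) = 4.
Step 2. [4*(x + 7) = 4] leading coefficient 4: divide by 4. So div: x + 7 = 1.
Step 3. [x + 7 = 1] 7 comes off first (subtract 7) ⇒ sub: x = -6.

Answer: x ∈ {-6}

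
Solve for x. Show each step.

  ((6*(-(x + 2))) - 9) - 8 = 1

Step 1. [((6*(-(x + 2))) - 9) - 8 = 1] -8 is outermost — add 8 both sides. So sub: (6*(-(x + 2))) - 9 = 9.
Step 2. [(6*(-(x + 2))) - 9 = 9] add 9: x sits inside (… - 9). So sub: 6*(-(x + 2)) = 18.
Step 3. [6*(-(x + 2)) = 18] LHS = 6·(…); ÷6 both sides, so div: -(x + 2) = 3.
Step 4. [-(x + 2) = 3] LHS negated; negate both sides, so neg: x + 2 = -3.
Step 5. [x + 2 = -3] 2 comes off first (subtract 2) ⇒ sub: x = -5.

Answer: x ∈ {-5}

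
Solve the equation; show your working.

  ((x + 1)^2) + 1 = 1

Step 1. [((x + 1)^2) + 1 = 1] +1 is outermost — subtract 1 both sides, so sub: (x + 1)^2 = 0.
Step 2. [(x + 1)^2 = 0] √ both sides: 0 ≥ 0 gives two branches ⇒ sqrt: x + 1 = 0.
Step 3. [x + 1 = 0] peel the +1: subtract 1 from each side ⇒ sub: x = -1.

Answer: x ∈ {-1}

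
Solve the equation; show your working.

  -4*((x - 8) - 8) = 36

Step 1. [-4*((x - 8) - 8) = 36] divide by the outer -4, so div: (x - 8) - 8 = -9.
Step 2. [(x - 8) - 8 = -9] peel the -8: add 8 from each side, so sub: x - 8 = -1.
Step 3. [x - 8 = -1] peel the -8: add 8 from each side ⇒ sub: x = 7.

Answer: x ∈ {7}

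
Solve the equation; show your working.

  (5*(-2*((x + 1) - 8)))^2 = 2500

Step 1. [(5*(-2*((x + 1) - 8)))^2 = 2500] √ both sides: 2500 ≥ 0 gives two branches. So sqrt: 5*(-2*((x + 1) - 8)) = 50 or -50.
Step 2. [5*(-2*((x + 1) - 8)) = 50 or -50] LHS = 5·(…); ÷5 both sides ⇒ div: -2*((x + 1) - 8) = 10 or -10.
Step 3. [-2*((x + 1) - 8) = 10 or -10] leading coefficient -2: divide by -2, so div: (x + 1) - 8 = -5 or 5.
Step 4. [(x + 1) - 8 = -5 or 5] peel the -8: add 8 from each side, so sub: x + 1 = 3 or 13.
Step 5. [x + 1 = 3 or 13] subtract 1: x sits inside (… + 1). So sub: x = 2 or 12.

Answer: x ∈ {2, 12}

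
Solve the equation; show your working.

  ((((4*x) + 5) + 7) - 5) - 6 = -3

Step 1. [((((4*x) + 5) + 7) - 5) - 6 = -3] peel the -6: add 6 from each side. So sub: (((4*x) + 5) + 7) - 5 = 3.
Step 2. [(((4*x) + 5) + 7) - 5 = 3] peel the -5: add 5 from each side, so sub: ((4*x) + 5) + 7 = 8.
Step 3. [((4*x) + 5) + 7 = 8] subtract 7: x sits inside (… + 7). So sub: (4*x) + 5 = 1.
Step 4. [(4*x) + 5 = 1] peel the +5: subtract 5 from each side ⇒ sub: 4*x = -4.
Step 5. [4*x = -4] LHS = 4·(…); ÷4 both sides. So div: x = -1.

Answer: x ∈ {-1}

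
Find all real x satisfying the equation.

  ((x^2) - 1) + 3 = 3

Step 1. [((x^2) - 1) + 3 = 3] the outer +3 inverts by subtracting 3 ⇒ sub: (x^2) - 1 = 0.
Step 2. [(x^2) - 1 = 0] 1 comes off first (add 1). So sub: x^2 = 1.
Step 3. [x^2 = 1] √ both sides: 1 ≥ 0 gives two branches. So sqrt: x = 1 or -1.

Answer: x ∈ {-1, 1}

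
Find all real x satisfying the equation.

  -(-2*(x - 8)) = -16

Step 1. [-(-2*(x - 8)) = -16] flip signs both sides ⇒ neg: -2*(x - 8) = 16.
Step 2. [-2*(x - 8) = 16] -2 out front; divide by -2, so div: x - 8 = -8.
Step 3. [x - 8 = -8] peel the -8: add 8 from each side ⇒ sub: x = 0.

Answer: x ∈ {0}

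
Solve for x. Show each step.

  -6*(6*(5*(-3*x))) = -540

Step 1. [-6*(6*(5*(-3*x))) = -540] divide by the outer -6 ⇒ div: 6*(5*(-3*x)) = 90.
Step 2. [6*(5*(-3*x)) = 90] LHS = 6·(…); ÷6 both sides, so div: 5*(-3*x) = 15.
Step 3. [5*(-3*x) = 15] leading coefficient 5: divide by 5 ⇒ div: -3*x = 3.
Step 4. [-3*x = 3] -3 out front; divide by -3. So div: x = -1.

Answer: x ∈ {-1}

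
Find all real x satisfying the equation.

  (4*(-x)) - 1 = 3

Step 1. [(4*(-x)) - 1 = 3] peel the -1: add 1 from each side. So sub: 4*(-x) = 4.
Step 2. [4*(-x) = 4] 4·(inner) — divide through by 4, so div: -x = 1.
Step 3. [-x = 1] flip signs both sides. So neg: x = -1.

Answer: x ∈ {-1}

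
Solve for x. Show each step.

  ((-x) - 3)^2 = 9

Step 1. [((-x) - 3)^2 = 9] 9 ≥ 0, LHS is (·)² — take ±√, so sqrt: (-x) - 3 = 3 or -3.
Step 2. [(-x) - 3 = 3 or -3] add 3: x sits inside (… - 3) ⇒ sub: -x = 6 or 0.
Step 3. [-x = 6 or 0] flip signs both sides. So neg: x = -6 or 0.

Answer: x ∈ {-6, 0}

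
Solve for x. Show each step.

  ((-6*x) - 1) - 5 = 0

Step 1. [((-6*x) - 1) - 5 = 0] the outer -5 inverts by adding 5 ⇒ sub: (-6*x) - 1 = 5.
Step 2. [(-6*x) - 1 = 5] add 1: x sits inside (… - 1). So sub: -6*x = 6.
Step 3. [-6*x = 6] leading coefficient -6: divide by -6. So div: x = -1.

Answer: x ∈ {-1}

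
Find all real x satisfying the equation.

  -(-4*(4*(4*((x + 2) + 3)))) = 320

Step 1. [-(-4*(4*(4*((x + 2) + 3)))) = 320] flip signs both sides, so neg: -4*(4*(4*((x + 2) + 3))) = -320.
Step 2. [-4*(4*(4*((x + 2) + 3))) = -320] -4 out front; divide by -4. So div: 4*(4*((x + 2) + 3)) = 80.
Step 3. [4*(4*((x + 2) + 3)) = 80] LHS = 4·(…); ÷4 both sides, so div: 4*((x + 2) + 3) = 20.
Step 4. [4*((x + 2) + 3) = 20] 4 out front; divide by 4 ⇒ div: (x + 2) + 3 = 5.
Step 5. [(x + 2) + 3 = 5] peel the +3: subtract 3 from each side. So sub: x + 2 = 2.
Step 6. [x + 2 = 2] +2 is outermost — subtract 2 both sides. So sub: x = 0.

Answer: x ∈ {0}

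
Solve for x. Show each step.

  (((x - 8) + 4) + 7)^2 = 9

Step 1. [(((x - 8) + 4) + 7)^2 = 9] LHS squared, RHS 9 ≥ 0: apply √ (±) ⇒ sqrt: ((x - 8) + 4) + 7 = 3 or -3.
Step 2. [((x - 8) + 4) + 7 = 3 or -3] +7 is outermost — subtract 7 both sides. So sub: (x - 8) + 4 = -4 or -10.
Step 3. [(x - 8) + 4 = -4 or -10] peel the +4: subtract 4 from each side. So sub: x - 8 = -8 or -14.
Step 4. [x - 8 = -8 or -14] 8 comes off first (add 8) ⇒ sub: x = 0 or -6.

Answer: x ∈ {-6, 0}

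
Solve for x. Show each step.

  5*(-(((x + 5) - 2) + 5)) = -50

Step 1. [5*(-(((x + 5) - 2) + 5)) = -50] 5·(inner) — divide through by 5. So div: -(((x + 5) - 2) + 5) = -10.
Step 2. [-(((x + 5) - 2) + 5) = -10] flip signs both sides. So neg: ((x + 5) - 2) + 5 = 10.
Step 3. [((x + 5) - 2) + 5 = 10] subtract 5: x sits inside (… + 5). So sub: (x + 5) - 2 = 5.
Step 4. [(x + 5) - 2 = 5] add 2: x sits inside (… - 2), so sub: x + 5 = 7.
Step 5. [x + 5 = 7] subtract 5: x sits inside (… + 5). So sub: x = 2.

Answer: x ∈ {2}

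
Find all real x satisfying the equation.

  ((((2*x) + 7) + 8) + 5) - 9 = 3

Step 1. [((((2*x) + 7) + 8) + 5) - 9 = 3] peel the -9: add 9 from each side, so sub: (((2*x) + 7) + 8) + 5 = 12.
Step 2. [(((2*x) + 7) + 8) + 5 = 12] 5 comes off first (subtract 5) ⇒ sub: ((2*x) + 7) + 8 = 7.
Step 3. [((2*x) + 7) + 8 = 7] +8 is outermost — subtract 8 both sides ⇒ sub: (2*x) + 7 = -1.
Step 4. [(2*x) + 7 = -1] subtract 7: x sits inside (… + 7). So sub: 2*x = -8.
Step 5. [2*x = -8] LHS = 2·(…); ÷2 both sides, so div: x = -4.

Answer: x ∈ {-4}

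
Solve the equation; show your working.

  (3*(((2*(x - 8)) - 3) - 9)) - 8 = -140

Step 1. [(3*(((2*(x - 8)) - 3) - 9)) - 8 = -140] -8 is outermost — add 8 both sides, so sub: 3*(((2*(x - 8)) - 3) - 9) = -132.
Step 2. [3*(((2*(x - 8)) - 3) - 9) = -132] LHS = 3·(…); ÷3 both sides. So div: ((2*(x - 8)) - 3) - 9 = -44.
Step 3. [((2*(x - 8)) - 3) - 9 = -44] 9 comes off first (add 9) ⇒ sub: (2*(x - 8)) - 3 = -35.
Step 4. [(2*(x - 8)) - 3 = -35] peel the -3: add 3 from each side, so sub: 2*(x - 8) = -32.
Step 5. [2*(x - 8) = -32] 2 out front; divide by 2 ⇒ div: x - 8 = -16.
Step 6. [x - 8 = -16] the outer -8 inverts by adding 8. So sub: x = -8.

Answer: x ∈ {-8}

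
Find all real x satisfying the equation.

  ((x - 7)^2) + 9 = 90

Step 1. [((x - 7)^2) + 9 = 90] +9 is outermost — subtract 9 both sides, so sub: (x - 7)^2 = 81.
Step 2. [(x - 7)^2 = 81] 81 ≥ 0, LHS is (·)² — take ±√, so sqrt: x - 7 = 9 or -9.
Step 3. [x - 7 = 9 or -9] peel the -7: add 7 from each side ⇒ sub: x = 16 or -2.

Answer: x ∈ {-2, 16}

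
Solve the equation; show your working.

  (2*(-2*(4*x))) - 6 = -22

Step 1. [(2*(-2*(4*x))) - 6 = -22] 2 | LHS and 2 | -22: pull 2 out, so factor: (-2*(4*x)) - 3 = -11.
Step 2. [(-2*(4*x)) - 3 = -11] peel the -3: add 3 from each side. So sub: -2*(4*x) = -8.
Step 3. [-2*(4*x) = -8] divide by the outer -2. So div: 4*x = 4.
Step 4. [4*x = 4] divide by the outer 4, so div: x = 1.

Answer: x ∈ {1}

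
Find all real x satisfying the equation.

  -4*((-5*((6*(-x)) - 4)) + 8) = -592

Step 1. [-4*((-5*((6*(-x)) - 4)) + 8) = -592] leading coefficient -4: divide by -4 ⇒ div: (-5*((6*(-x)) - 4)) + 8 = 148.
Step 2. [(-5*((6*(-x)) - 4)) + 8 = 148] +8 is outermost — subtract 8 both sides, so sub: -5*((6*(-x)) - 4) = 140.
Step 3. [-5*((6*(-x)) - 4) = 140] leading coefficient -5: divide by -5. So div: (6*(-x)) - 4 = -28.
Step 4. [(6*(-x)) - 4 = -28] the outer -4 inverts by adding 4 ⇒ sub: 6*(-x) = -24.
Step 5. [6*(-x) = -24] 6 out front; divide by 6. So div: -x = -4.
Step 6. [-x = -4] flip signs both sides ⇒ neg: x = 4.

Answer: x ∈ {4}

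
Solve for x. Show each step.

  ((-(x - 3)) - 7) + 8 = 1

Step 1. [((-(x - 3)) - 7) + 8 = 1] peel the +8: subtract 8 from each side ⇒ sub: (-(x - 3)) - 7 = -7.
Step 2. [(-(x - 3)) - 7 = -7] -7 is outermost — add 7 both sides, so sub: -(x - 3) = 0.
Step 3. [-(x - 3) = 0] LHS negated; negate both sides, so neg: x - 3 = 0.
Step 4. [x - 3 = 0] -3 is outermost — add 3 both sides. So sub: x = 3.

Answer: x ∈ {3}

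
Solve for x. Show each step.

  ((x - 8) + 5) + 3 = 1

Step 1. [((x - 8) + 5) + 3 = 1] peel the +3: subtract 3 from each side, so sub: (x - 8) + 5 = -2.
Step 2. [(x - 8) + 5 = -2] +5 is outermost — subtract 5 both sides. So sub: x - 8 = -7.
Step 3. [x - 8 = -7] peel the -8: add 8 from each side ⇒ sub: x = 1.

Answer: x ∈ {1}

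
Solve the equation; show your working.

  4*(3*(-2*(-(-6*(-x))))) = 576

Step 1. [4*(3*(-2*(-(-6*(-x))))) = 576] 4 out front; divide by 4, so div: 3*(-2*(-(-6*(-x)))) = 144.
Step 2. [3*(-2*(-(-6*(-x)))) = 144] divide by the outer 3. So div: -2*(-(-6*(-x))) = 48.
Step 3. [-2*(-(-6*(-x))) = 48] leading coefficient -2: divide by -2, so div: -(-6*(-x)) = -24.
Step 4. [-(-6*(-x)) = -24] leading − — multiply by −1, so neg: -6*(-x) = 24.
Step 5. [-6*(-x) = 24] leading coefficient -6: divide by -6 ⇒ div: -x = -4.
Step 6. [-x = -4] flip signs both sides, so neg: x = 4.

Answer: x ∈ {4}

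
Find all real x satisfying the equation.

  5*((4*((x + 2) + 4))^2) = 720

Step 1. [5*((4*((x + 2) + 4))^2) = 720] leading coefficient 5: divide by 5. So div: (4*((x + 2) + 4))^2 = 144.
Step 2. [(4*((x + 2) + 4))^2 = 144] 144 ≥ 0, LHS is (·)² — take ±√ ⇒ sqrt: 4*((x + 2) + 4) = 12 or -12.
Step 3. [4*((x + 2) + 4) = 12 or -12] leading coefficient 4: divide by 4 ⇒ div: (x + 2) + 4 = 3 or -3.
Step 4. [(x + 2) + 4 = 3 or -3] 4 comes off first (subtract 4) ⇒ sub: x + 2 = -1 or -7.
Step 5. [x + 2 = -1 or -7] 2 comes off first (subtract 2), so sub: x = -3 or -9.

Answer: x ∈ {-9, -3}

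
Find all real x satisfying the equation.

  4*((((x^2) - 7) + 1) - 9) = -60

Step 1. [4*((((x^2) - 7) + 1) - 9) = -60] divide by the outer 4, so div: (((x^2) - 7) + 1) - 9 = -15.
Step 2. [(((x^2) - 7) + 1) - 9 = -15] -9 is outermost — add 9 both sides. So sub: ((x^2) - 7) + 1 = -6.
Step 3. [((x^2) - 7) + 1 = -6] 1 comes off first (subtract 1). So sub: (x^2) - 7 = -7.
Step 4. [(x^2) - 7 = -7] 7 comes off first (add 7). So sub: x^2 = 0.
Step 5. [x^2 = 0] LHS squared, RHS 0 ≥ 0: apply √ (±) ⇒ sqrt: x = 0.

Answer: x ∈ {0}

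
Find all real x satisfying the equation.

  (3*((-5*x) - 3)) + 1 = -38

Step 1. [(3*((-5*x) - 3)) + 1 = -38] +1 is outermost — subtract 1 both sides ⇒ sub: 3*((-5*x) - 3) = -39.
Step 2. [3*((-5*x) - 3) = -39] 3·(inner) — divide through by 3 ⇒ div: (-5*x) - 3 = -13.
Step 3. [(-5*x) - 3 = -13] add 3: x sits inside (… - 3). So sub: -5*x = -10.
Step 4. [-5*x = -10] -5 out front; divide by -5. So div: x = 2.

Answer: x ∈ {2}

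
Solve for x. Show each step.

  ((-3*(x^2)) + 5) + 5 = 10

Step 1. [((-3*(x^2)) + 5) + 5 = 10] subtract 5: x sits inside (… + 5), so sub: (-3*(x^2)) + 5 = 5.
Step 2. [(-3*(x^2)) + 5 = 5] +5 is outermost — subtract 5 both sides. So sub: -3*(x^2) = 0.
Step 3. [-3*(x^2) = 0] -3·(inner) — divide through by -3 ⇒ div: x^2 = 0.
Step 4. [x^2 = 0] LHS squared, RHS 0 ≥ 0: apply √ (±), so sqrt: x = 0.

Answer: x ∈ {0}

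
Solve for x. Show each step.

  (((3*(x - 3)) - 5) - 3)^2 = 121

Step 1. [(((3*(x - 3)) - 5) - 3)^2 = 121] LHS squared, RHS 121 ≥ 0: apply √ (±), so sqrt: ((3*(x - 3)) - 5) - 3 = 11 or -11.
Step 2. [((3*(x - 3)) - 5) - 3 = 11 or -11] add 3: x sits inside (… - 3), so sub: (3*(x - 3)) - 5 = 14 or -8.
Step 3. [(3*(x - 3)) - 5 = 14 or -8] 5 comes off first (add 5), so sub: 3*(x - 3) = 19 or -3.
Step 4. [3*(x - 3) = 19 or -3] LHS = 3·(…); ÷3 both sides ⇒ div: x - 3 = 19/3 or -1.
Step 5. [x - 3 = 19/3 or -1] the outer -3 inverts by adding 3 ⇒ sub: x = 28/3 or 2.

Answer: x ∈ {2, 28/3}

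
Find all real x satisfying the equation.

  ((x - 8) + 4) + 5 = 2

Step 1. [((x - 8) + 4) + 5 = 2] peel the +5: subtract 5 from each side, so sub: (x - 8) + 4 = -3.
Step 2. [(x - 8) + 4 = -3] peel the +4: subtract 4 from each side, so sub: x - 8 = -7.
Step 3. [x - 8 = -7] peel the -8: add 8 from each side ⇒ sub: x = 1.

Answer: x ∈ {1}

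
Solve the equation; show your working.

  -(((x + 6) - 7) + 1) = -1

Step 1. [-(((x + 6) - 7) + 1) = -1] leading − — multiply by −1, so neg: ((x + 6) - 7) + 1 = 1.
Step 2. [((x + 6) - 7) + 1 = 1] peel the +1: subtract 1 from each side, so sub: (x + 6) - 7 = 0.
Step 3. [(x + 6) - 7 = 0] 7 comes off first (add 7). So sub: x + 6 = 7.
Step 4. [x + 6 = 7] peel the +6: subtract 6 from each side ⇒ sub: x = 1.

Answer: x ∈ {1}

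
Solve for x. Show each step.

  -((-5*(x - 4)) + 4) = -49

Step 1. [-((-5*(x - 4)) + 4) = -49] leading − — multiply by −1. So neg: (-5*(x - 4)) + 4 = 49.
Step 2. [(-5*(x - 4)) + 4 = 49] the outer +4 inverts by subtracting 4. So sub: -5*(x - 4) = 45.
Step 3. [-5*(x - 4) = 45] -5 out front; divide by -5, so div: x - 4 = -9.
Step 4. [x - 4 = -9] the outer -4 inverts by adding 4, so sub: x = -5.

Answer: x ∈ {-5}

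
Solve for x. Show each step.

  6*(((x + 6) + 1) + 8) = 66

Step 1. [6*(((x + 6) + 1) + 8) = 66] 6·(inner) — divide through by 6. So div: ((x + 6) + 1) + 8 = 11.
Step 2. [((x + 6) + 1) + 8 = 11] +8 is outermost — subtract 8 both sides ⇒ sub: (x + 6) + 1 = 3.
Step 3. [(x + 6) + 1 = 3] the outer +1 inverts by subtracting 1 ⇒ sub: x + 6 = 2.
Step 4. [x + 6 = 2] +6 is outermost — subtract 6 both sides, so sub: x = -4.

Answer: x ∈ {-4}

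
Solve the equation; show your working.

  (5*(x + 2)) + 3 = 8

Step 1. [(5*(x + 2)) + 3 = 8] +3 is outermost — subtract 3 both sides, so sub: 5*(x + 2) = 5.
Step 2. [5*(x + 2) = 5] LHS = 5·(…); ÷5 both sides ⇒ div: x + 2 = 1.
Step 3. [x + 2 = 1] +2 is outermost — subtract 2 both sides. So sub: x = -1.

Answer: x ∈ {-1}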